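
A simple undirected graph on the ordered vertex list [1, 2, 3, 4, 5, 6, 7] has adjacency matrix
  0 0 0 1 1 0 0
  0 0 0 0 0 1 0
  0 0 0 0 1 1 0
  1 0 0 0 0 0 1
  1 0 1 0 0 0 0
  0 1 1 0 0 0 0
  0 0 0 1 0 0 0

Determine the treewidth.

1

A width-1 tree decomposition is:
Bags: B1 = {2, 6}  B2 = {3, 6}  B3 = {3, 5}  B4 = {1, 5}  B5 = {1, 4}  B6 = {4, 7}
Tree: B1–B2, B2–B3, B3–B4, B4–B5, B5–B6
Each bag holds 2 vertices, so the decomposition has width 1, which upper-bounds the treewidth. Any graph with an edge has treewidth ≥ 1, and G has the edge 2–6. Therefore the treewidth is 1.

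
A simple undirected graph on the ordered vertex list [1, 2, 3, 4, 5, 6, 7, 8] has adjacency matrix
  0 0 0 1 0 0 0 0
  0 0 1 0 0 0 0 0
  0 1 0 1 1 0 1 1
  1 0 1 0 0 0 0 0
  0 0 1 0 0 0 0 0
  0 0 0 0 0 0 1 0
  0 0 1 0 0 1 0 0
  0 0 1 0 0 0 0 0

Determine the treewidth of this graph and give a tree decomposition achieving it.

Every bag has size at most 2, so the width is 2 − 1 = 1 and tw(G) ≤ 1. Since G has at least one edge (e.g. 3–2), it is not an edgeless graph, so tw(G) ≥ 1. Hence tw(G) = 1 exactly.

Treewidth 1.
One optimal decomposition is:
Bags: B1 = {2, 3}  B2 = {3, 4}  B3 = {3, 5}  B4 = {3, 7}  B5 = {3, 8}  B6 = {1, 4}  B7 = {6, 7}
Tree: B1–B2, B2–B3, B1–B4, B2–B5, B2–B6, B4–B7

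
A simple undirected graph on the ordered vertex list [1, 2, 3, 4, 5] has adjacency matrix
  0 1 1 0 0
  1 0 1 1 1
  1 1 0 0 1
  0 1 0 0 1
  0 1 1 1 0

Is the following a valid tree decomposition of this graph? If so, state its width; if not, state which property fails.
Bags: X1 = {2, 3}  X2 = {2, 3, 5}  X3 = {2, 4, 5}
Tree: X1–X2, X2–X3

A tree decomposition must satisfy three properties: every vertex lies in some bag; for every edge, both endpoints lie together in some bag; and for every vertex, the bags containing it form a connected subtree. Here vertex 1 appears in no bag, so the decomposition is invalid.

No — vertex 1 appears in no bag.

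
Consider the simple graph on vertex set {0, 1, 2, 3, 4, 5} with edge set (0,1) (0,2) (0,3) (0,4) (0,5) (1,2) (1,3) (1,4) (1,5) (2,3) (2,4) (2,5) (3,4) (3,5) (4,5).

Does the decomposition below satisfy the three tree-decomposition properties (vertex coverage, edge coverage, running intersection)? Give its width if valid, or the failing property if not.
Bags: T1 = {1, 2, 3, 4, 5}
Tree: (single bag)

No — vertex 0 appears in no bag.

A tree decomposition must satisfy three properties: every vertex lies in some bag; for every edge, both endpoints lie together in some bag; and for every vertex, the bags containing it form a connected subtree. Here vertex 0 appears in no bag, so the decomposition is invalid.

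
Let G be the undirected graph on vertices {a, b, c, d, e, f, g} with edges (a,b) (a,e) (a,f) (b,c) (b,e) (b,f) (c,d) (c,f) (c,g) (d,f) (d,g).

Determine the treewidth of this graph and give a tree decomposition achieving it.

Each bag holds 3 vertices, so the decomposition has width 2, which upper-bounds the treewidth. For the lower bound, the 3 vertices {a, b, e} are pairwise adjacent, and any tree decomposition puts a clique entirely inside one bag — forcing width ≥ 2. Hence tw(G) = 2 exactly.

Treewidth 2.
One such decomposition:
Bags: B1 = {c, d, f}  B2 = {b, c, f}  B3 = {c, d, g}  B4 = {a, b, f}  B5 = {a, b, e}
Tree: B1–B2, B1–B3, B2–B4, B4–B5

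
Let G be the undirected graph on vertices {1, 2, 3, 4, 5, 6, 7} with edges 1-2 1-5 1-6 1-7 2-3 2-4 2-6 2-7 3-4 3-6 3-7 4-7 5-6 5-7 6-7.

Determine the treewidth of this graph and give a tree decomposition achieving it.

Treewidth 3.
Bags: B1 = {1, 2, 6, 7}  B2 = {2, 3, 6, 7}  B3 = {1, 5, 6, 7}  B4 = {2, 3, 4, 7}
Tree: B1–B2, B1–B3, B2–B4

Every bag has size at most 4, so the width is 4 − 1 = 3 and tw(G) ≤ 3. For the lower bound, the 4 vertices {1, 2, 6, 7} are pairwise adjacent, and any tree decomposition puts a clique entirely inside one bag — forcing width ≥ 3. Hence tw(G) = 3 exactly.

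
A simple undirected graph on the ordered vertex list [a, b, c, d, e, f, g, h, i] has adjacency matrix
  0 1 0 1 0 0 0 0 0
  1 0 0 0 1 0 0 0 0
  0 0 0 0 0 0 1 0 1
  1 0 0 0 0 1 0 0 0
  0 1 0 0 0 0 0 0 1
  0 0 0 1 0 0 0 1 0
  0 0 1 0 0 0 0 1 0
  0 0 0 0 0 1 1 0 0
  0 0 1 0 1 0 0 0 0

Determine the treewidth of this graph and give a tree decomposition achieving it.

Every bag has size at most 3, so the width is 3 − 1 = 2 and tw(G) ≤ 2. Since d–f–h–g–c–i–e–b–a–d is a cycle in G, G is not acyclic. Forests are exactly the graphs of treewidth ≤ 1, so tw(G) ≥ 2. Therefore the treewidth is 2.

Treewidth 2.
One such decomposition:
Bags: B1 = {d, f, h}  B2 = {d, g, h}  B3 = {c, d, g}  B4 = {c, d, i}  B5 = {d, e, i}  B6 = {b, d, e}  B7 = {a, b, d}
Tree: B1–B2, B2–B3, B3–B4, B4–B5, B5–B6, B6–B7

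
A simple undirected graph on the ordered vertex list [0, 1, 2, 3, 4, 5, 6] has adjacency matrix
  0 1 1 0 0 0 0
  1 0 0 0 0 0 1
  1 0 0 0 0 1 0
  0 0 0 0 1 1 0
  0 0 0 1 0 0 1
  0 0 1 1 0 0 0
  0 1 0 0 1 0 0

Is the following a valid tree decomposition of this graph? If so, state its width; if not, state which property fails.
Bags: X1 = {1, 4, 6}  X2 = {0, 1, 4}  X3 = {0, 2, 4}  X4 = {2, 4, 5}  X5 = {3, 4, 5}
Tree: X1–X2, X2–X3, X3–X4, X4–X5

Vertex coverage: the bags together contain {0, 1, 2, 3, 4, 5, 6}, the full vertex set. Edge coverage: each edge of G has both endpoints in at least one bag. Running intersection: for every vertex, the bags containing it form a connected subtree. All three properties hold, so this is a valid tree decomposition of width max|bag| − 1 = 2, and hence tw(G) ≤ 2.

Yes; width 2.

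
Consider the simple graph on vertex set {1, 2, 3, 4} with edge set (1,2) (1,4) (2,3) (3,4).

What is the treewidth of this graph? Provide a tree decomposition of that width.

Treewidth 2.
One such decomposition:
Bags: B1 = {1, 2, 3}  B2 = {1, 3, 4}
Tree: B1–B2

Each bag holds 3 vertices, so the decomposition has width 2, which upper-bounds the treewidth. Since 1–2–3–4–1 is a cycle in G, G is not acyclic. Forests are exactly the graphs of treewidth ≤ 1, so tw(G) ≥ 2. Combining the bounds, tw(G) = 2.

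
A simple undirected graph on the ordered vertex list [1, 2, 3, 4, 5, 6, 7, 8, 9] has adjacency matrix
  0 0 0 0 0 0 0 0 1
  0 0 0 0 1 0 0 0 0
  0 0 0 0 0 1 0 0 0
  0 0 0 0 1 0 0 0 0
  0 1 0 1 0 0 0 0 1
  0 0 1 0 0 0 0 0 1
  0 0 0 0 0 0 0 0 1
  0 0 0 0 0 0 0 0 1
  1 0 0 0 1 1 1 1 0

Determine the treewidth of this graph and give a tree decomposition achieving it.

Treewidth 1.
One optimal decomposition is:
Bags: B1 = {5, 9}  B2 = {7, 9}  B3 = {6, 9}  B4 = {1, 9}  B5 = {8, 9}  B6 = {2, 5}  B7 = {3, 6}  B8 = {4, 5}
Tree: B1–B2, B1–B3, B3–B4, B2–B5, B1–B6, B3–B7, B6–B8

The largest bag has 2 vertices, giving width 1; this decomposition certifies tw(G) ≤ 1. Since G has at least one edge (e.g. 9–5), it is not an edgeless graph, so tw(G) ≥ 1. Combining the bounds, tw(G) = 1.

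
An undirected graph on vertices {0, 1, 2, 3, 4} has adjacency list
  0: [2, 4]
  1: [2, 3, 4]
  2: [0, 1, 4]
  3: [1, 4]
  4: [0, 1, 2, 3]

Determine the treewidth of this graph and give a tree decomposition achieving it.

Treewidth 2.
One such decomposition:
Bags: B1 = {1, 3, 4}  B2 = {1, 2, 4}  B3 = {0, 2, 4}
Tree: B1–B2, B2–B3

Each bag holds 3 vertices, so the decomposition has width 2, which upper-bounds the treewidth. Conversely, {0, 2, 4} is a clique of size 3, and the vertices of any clique must share a bag in every tree decomposition; so some bag has ≥ 3 vertices and tw(G) ≥ 2. Hence tw(G) = 2 exactly.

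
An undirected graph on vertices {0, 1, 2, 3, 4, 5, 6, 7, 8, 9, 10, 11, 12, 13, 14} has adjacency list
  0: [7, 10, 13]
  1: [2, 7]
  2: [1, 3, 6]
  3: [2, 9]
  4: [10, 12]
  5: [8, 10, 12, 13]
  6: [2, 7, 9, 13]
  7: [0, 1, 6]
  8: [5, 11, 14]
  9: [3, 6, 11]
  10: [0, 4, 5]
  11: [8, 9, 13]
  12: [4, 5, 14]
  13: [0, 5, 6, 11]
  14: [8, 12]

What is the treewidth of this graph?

3

A width-3 tree decomposition is:
Bags: B1 = {1, 2, 3, 9}  B2 = {1, 2, 6, 9}  B3 = {1, 6, 7, 9}  B4 = {6, 7, 9, 11}  B5 = {6, 7, 11, 13}  B6 = {0, 7, 11, 13}  B7 = {0, 8, 11, 13}  B8 = {0, 5, 8, 13}  B9 = {0, 5, 8, 10}  B10 = {5, 8, 10, 14}  B11 = {5, 10, 12, 14}  B12 = {4, 10, 12, 14}
Tree: B1–B2, B2–B3, B3–B4, B4–B5, B5–B6, B6–B7, B7–B8, B8–B9, B9–B10, B10–B11, B11–B12
The largest bag has 4 vertices, giving width 3; this decomposition certifies tw(G) ≤ 3. For the lower bound: the 4 vertex sets {1,2,3}, {9}, {6}, {0,7,11,13} are disjoint, each induces a connected subgraph, and every pair is joined by at least one edge of G. Contracting each set to a single vertex therefore yields K_{4} as a minor, and since treewidth is minor-monotone, tw(G) ≥ tw(K_{4}) = 3. Combining the bounds, tw(G) = 3.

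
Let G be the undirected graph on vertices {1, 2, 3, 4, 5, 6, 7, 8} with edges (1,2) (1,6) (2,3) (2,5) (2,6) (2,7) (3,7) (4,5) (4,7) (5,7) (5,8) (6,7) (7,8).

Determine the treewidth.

A width-2 tree decomposition is:
Bags: B1 = {1, 2, 6}  B2 = {2, 6, 7}  B3 = {2, 5, 7}  B4 = {2, 3, 7}  B5 = {5, 7, 8}  B6 = {4, 5, 7}
Tree: B1–B2, B2–B3, B3–B4, B3–B5, B3–B6
The largest bag has 3 vertices, giving width 2; this decomposition certifies tw(G) ≤ 2. On the other hand G contains the 3-clique {1, 2, 6}. A clique must lie in a single bag of any decomposition, so no decomposition can have width below 2. The upper and lower bounds meet at 2, so that is the treewidth.

2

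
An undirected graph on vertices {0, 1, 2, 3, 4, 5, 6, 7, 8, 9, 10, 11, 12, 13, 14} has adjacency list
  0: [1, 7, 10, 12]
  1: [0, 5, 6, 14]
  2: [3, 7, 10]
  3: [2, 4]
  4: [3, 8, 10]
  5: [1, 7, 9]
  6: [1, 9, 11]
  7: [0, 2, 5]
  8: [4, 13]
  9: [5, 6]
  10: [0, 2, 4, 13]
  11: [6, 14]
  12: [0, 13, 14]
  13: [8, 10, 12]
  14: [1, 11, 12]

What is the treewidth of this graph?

3

A width-3 tree decomposition is:
Bags: B1 = {5, 6, 9, 11}  B2 = {1, 5, 6, 11}  B3 = {1, 5, 11, 14}  B4 = {1, 5, 7, 14}  B5 = {0, 1, 7, 14}  B6 = {0, 7, 12, 14}  B7 = {0, 2, 7, 12}  B8 = {0, 2, 10, 12}  B9 = {2, 10, 12, 13}  B10 = {2, 3, 10, 13}  B11 = {3, 4, 10, 13}  B12 = {3, 4, 8, 13}
Tree: B1–B2, B2–B3, B3–B4, B4–B5, B5–B6, B6–B7, B7–B8, B8–B9, B9–B10, B10–B11, B11–B12
Every bag has size at most 4, so the width is 4 − 1 = 3 and tw(G) ≤ 3. For the lower bound: the 4 vertex sets {6,9,11}, {5}, {1}, {0,7,12,14} are disjoint, each induces a connected subgraph, and every pair is joined by at least one edge of G. Contracting each set to a single vertex therefore yields K_{4} as a minor, and since treewidth is minor-monotone, tw(G) ≥ tw(K_{4}) = 3. Combining the bounds, tw(G) = 3.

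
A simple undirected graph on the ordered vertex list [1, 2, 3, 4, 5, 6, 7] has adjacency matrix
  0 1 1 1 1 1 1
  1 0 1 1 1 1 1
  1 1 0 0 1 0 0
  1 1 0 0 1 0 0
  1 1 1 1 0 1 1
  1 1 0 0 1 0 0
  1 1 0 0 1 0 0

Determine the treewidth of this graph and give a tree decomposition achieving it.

Every bag has size at most 4, so the width is 4 − 1 = 3 and tw(G) ≤ 3. For the lower bound, the 4 vertices {1, 2, 3, 5} are pairwise adjacent, and any tree decomposition puts a clique entirely inside one bag — forcing width ≥ 3. Combining the bounds, tw(G) = 3.

Treewidth 3.
One such decomposition:
Bags: B1 = {1, 2, 4, 5}  B2 = {1, 2, 5, 6}  B3 = {1, 2, 3, 5}  B4 = {1, 2, 5, 7}
Tree: B1–B2, B2–B3, B1–B4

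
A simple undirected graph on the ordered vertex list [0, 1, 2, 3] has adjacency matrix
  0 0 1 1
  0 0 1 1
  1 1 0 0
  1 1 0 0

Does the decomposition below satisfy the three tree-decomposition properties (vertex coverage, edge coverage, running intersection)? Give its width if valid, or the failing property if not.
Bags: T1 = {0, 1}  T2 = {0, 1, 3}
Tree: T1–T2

A tree decomposition must satisfy three properties: every vertex lies in some bag; for every edge, both endpoints lie together in some bag; and for every vertex, the bags containing it form a connected subtree. Here vertex 2 appears in no bag, so the decomposition is invalid.

No — vertex 2 appears in no bag.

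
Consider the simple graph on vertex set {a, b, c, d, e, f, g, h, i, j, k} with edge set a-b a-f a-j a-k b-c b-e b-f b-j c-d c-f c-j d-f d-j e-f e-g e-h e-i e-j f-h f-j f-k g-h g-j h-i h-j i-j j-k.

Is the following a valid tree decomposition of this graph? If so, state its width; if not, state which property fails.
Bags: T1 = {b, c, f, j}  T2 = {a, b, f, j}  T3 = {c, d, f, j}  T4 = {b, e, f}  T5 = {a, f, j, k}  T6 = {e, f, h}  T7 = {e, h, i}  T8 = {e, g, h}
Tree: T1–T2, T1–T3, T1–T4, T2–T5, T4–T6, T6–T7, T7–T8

A tree decomposition must satisfy three properties: every vertex lies in some bag; for every edge, both endpoints lie together in some bag; and for every vertex, the bags containing it form a connected subtree. Here edge (j,e) lies in no bag, so the decomposition is invalid.

No — edge (j,e) lies in no bag.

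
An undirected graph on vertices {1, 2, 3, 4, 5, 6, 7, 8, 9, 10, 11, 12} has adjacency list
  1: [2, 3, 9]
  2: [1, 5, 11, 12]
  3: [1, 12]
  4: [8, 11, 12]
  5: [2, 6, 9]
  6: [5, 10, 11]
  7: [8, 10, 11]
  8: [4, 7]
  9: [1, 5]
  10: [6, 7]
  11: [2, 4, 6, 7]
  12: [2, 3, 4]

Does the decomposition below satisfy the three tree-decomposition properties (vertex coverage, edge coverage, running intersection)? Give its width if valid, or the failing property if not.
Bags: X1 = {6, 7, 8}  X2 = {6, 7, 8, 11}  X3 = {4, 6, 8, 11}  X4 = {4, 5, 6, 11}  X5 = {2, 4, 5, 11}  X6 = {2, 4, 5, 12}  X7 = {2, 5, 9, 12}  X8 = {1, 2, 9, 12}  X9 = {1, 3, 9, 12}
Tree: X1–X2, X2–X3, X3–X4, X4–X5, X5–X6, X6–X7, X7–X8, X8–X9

A tree decomposition must satisfy three properties: every vertex lies in some bag; for every edge, both endpoints lie together in some bag; and for every vertex, the bags containing it form a connected subtree. Here vertex 10 appears in no bag, so the decomposition is invalid.

No — vertex 10 appears in no bag.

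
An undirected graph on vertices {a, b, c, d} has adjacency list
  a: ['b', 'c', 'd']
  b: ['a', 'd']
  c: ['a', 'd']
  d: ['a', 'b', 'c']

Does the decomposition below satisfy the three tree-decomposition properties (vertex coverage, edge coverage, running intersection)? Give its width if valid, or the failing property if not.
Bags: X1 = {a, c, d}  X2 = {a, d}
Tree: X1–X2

A tree decomposition must satisfy three properties: every vertex lies in some bag; for every edge, both endpoints lie together in some bag; and for every vertex, the bags containing it form a connected subtree. Here vertex b appears in no bag, so the decomposition is invalid.

No — vertex b appears in no bag.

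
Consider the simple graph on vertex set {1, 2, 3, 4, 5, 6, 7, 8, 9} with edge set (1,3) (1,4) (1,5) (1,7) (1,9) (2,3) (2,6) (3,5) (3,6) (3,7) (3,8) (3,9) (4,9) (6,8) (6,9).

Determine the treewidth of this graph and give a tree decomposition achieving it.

Every bag has size at most 3, so the width is 3 − 1 = 2 and tw(G) ≤ 2. For the lower bound, the 3 vertices {3, 6, 8} are pairwise adjacent, and any tree decomposition puts a clique entirely inside one bag — forcing width ≥ 2. Therefore the treewidth is 2.

Treewidth 2.
One such decomposition:
Bags: B1 = {3, 6, 9}  B2 = {1, 3, 9}  B3 = {1, 4, 9}  B4 = {1, 3, 7}  B5 = {3, 6, 8}  B6 = {1, 3, 5}  B7 = {2, 3, 6}
Tree: B1–B2, B2–B3, B2–B4, B1–B5, B4–B6, B1–B7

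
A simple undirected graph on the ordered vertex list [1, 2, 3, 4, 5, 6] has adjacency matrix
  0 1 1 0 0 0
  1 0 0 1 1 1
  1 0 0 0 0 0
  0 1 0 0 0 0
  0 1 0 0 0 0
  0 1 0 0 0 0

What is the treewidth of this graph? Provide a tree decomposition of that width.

Each bag holds 2 vertices, so the decomposition has width 1, which upper-bounds the treewidth. Any graph with an edge has treewidth ≥ 1, and G has the edge 1–2. The upper and lower bounds meet at 1, so that is the treewidth.

Treewidth 1.
One such decomposition:
Bags: B1 = {1, 2}  B2 = {2, 6}  B3 = {2, 5}  B4 = {1, 3}  B5 = {2, 4}
Tree: B1–B2, B2–B3, B1–B4, B1–B5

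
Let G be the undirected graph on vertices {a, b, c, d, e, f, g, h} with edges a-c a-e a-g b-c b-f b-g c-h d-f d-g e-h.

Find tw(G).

2

A width-2 tree decomposition is:
Bags: B1 = {a, e, h}  B2 = {a, c, h}  B3 = {a, c, g}  B4 = {b, c, g}  B5 = {b, d, g}  B6 = {b, d, f}
Tree: B1–B2, B2–B3, B3–B4, B4–B5, B5–B6
Every bag has size at most 3, so the width is 3 − 1 = 2 and tw(G) ≤ 2. The edges e–h–c–a–e form a cycle, so G is not a tree and its treewidth is at least 2. Combining the bounds, tw(G) = 2.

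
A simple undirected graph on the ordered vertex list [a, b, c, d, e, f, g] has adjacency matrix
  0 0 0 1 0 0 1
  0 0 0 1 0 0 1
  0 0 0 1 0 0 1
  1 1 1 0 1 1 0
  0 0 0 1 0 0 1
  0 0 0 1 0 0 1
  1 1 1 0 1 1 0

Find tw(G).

A width-2 tree decomposition is:
Bags: B1 = {d, e, g}  B2 = {a, d, g}  B3 = {d, f, g}  B4 = {b, d, g}  B5 = {c, d, g}
Tree: B1–B2, B2–B3, B3–B4, B4–B5
The largest bag has 3 vertices, giving width 2; this decomposition certifies tw(G) ≤ 2. The edges g–e–d–a–g form a cycle, so G is not a tree and its treewidth is at least 2. The upper and lower bounds meet at 2, so that is the treewidth.

2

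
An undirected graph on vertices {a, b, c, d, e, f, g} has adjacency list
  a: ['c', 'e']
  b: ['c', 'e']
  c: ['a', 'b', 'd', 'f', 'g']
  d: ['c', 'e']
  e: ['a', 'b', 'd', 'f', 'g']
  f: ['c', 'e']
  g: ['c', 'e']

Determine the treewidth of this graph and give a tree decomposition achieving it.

Treewidth 2.
Bags: B1 = {c, e, g}  B2 = {b, c, e}  B3 = {c, e, f}  B4 = {c, d, e}  B5 = {a, c, e}
Tree: B1–B2, B2–B3, B3–B4, B4–B5

The largest bag has 3 vertices, giving width 2; this decomposition certifies tw(G) ≤ 2. The edges c–g–e–b–c form a cycle, so G is not a tree and its treewidth is at least 2. Therefore the treewidth is 2.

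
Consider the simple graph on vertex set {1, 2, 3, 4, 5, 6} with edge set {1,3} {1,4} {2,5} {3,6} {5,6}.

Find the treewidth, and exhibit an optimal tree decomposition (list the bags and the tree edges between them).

Treewidth 1.
One such decomposition:
Bags: B1 = {1, 4}  B2 = {1, 3}  B3 = {3, 6}  B4 = {5, 6}  B5 = {2, 5}
Tree: B1–B2, B2–B3, B3–B4, B4–B5

The largest bag has 2 vertices, giving width 1; this decomposition certifies tw(G) ≤ 1. Since G has at least one edge (e.g. 4–1), it is not an edgeless graph, so tw(G) ≥ 1. Therefore the treewidth is 1.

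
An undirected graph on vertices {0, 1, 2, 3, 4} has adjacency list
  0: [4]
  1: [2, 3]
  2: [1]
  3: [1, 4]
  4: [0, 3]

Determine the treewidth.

A width-1 tree decomposition is:
Bags: B1 = {0, 4}  B2 = {3, 4}  B3 = {1, 3}  B4 = {1, 2}
Tree: B1–B2, B2–B3, B3–B4
Each bag holds 2 vertices, so the decomposition has width 1, which upper-bounds the treewidth. Since G has at least one edge (e.g. 0–4), it is not an edgeless graph, so tw(G) ≥ 1. The upper and lower bounds meet at 1, so that is the treewidth.

1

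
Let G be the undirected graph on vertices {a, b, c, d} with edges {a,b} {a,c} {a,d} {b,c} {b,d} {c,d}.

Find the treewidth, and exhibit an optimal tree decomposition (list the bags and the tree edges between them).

A single bag containing all 4 vertices is trivially a valid decomposition of width 3. On the other hand G contains the 4-clique {a, b, c, d}. A clique must lie in a single bag of any decomposition, so no decomposition can have width below 3. The upper and lower bounds meet at 3, so that is the treewidth.

Treewidth 3.
One such decomposition:
Bags: B1 = {a, b, c, d}
Tree: (single bag)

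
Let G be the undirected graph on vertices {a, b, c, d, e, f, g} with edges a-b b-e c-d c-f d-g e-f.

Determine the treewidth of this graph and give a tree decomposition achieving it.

Treewidth 1.
Bags: B1 = {a, b}  B2 = {b, e}  B3 = {e, f}  B4 = {c, f}  B5 = {c, d}  B6 = {d, g}
Tree: B1–B2, B2–B3, B3–B4, B4–B5, B5–B6

Every bag has size at most 2, so the width is 2 − 1 = 1 and tw(G) ≤ 1. Since G has at least one edge (e.g. a–b), it is not an edgeless graph, so tw(G) ≥ 1. Combining the bounds, tw(G) = 1.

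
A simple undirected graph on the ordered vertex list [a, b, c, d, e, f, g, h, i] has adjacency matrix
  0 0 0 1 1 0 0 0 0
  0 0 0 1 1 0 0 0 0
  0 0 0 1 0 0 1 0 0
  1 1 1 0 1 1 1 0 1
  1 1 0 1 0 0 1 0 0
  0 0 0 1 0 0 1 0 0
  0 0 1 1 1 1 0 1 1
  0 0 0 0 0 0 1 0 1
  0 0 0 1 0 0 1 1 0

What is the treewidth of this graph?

A width-2 tree decomposition is:
Bags: B1 = {a, d, e}  B2 = {b, d, e}  B3 = {d, e, g}  B4 = {d, g, i}  B5 = {c, d, g}  B6 = {g, h, i}  B7 = {d, f, g}
Tree: B1–B2, B2–B3, B3–B4, B3–B5, B4–B6, B5–B7
The largest bag has 3 vertices, giving width 2; this decomposition certifies tw(G) ≤ 2. Conversely, {d, e, g} is a clique of size 3, and the vertices of any clique must share a bag in every tree decomposition; so some bag has ≥ 3 vertices and tw(G) ≥ 2. Hence tw(G) = 2 exactly.

2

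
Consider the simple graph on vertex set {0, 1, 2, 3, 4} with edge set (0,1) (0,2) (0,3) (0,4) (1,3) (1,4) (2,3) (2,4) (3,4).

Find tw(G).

A width-3 tree decomposition is:
Bags: B1 = {0, 1, 3, 4}  B2 = {0, 2, 3, 4}
Tree: B1–B2
The largest bag has 4 vertices, giving width 3; this decomposition certifies tw(G) ≤ 3. For the lower bound, the 4 vertices {0, 1, 3, 4} are pairwise adjacent, and any tree decomposition puts a clique entirely inside one bag — forcing width ≥ 3. Hence tw(G) = 3 exactly.

3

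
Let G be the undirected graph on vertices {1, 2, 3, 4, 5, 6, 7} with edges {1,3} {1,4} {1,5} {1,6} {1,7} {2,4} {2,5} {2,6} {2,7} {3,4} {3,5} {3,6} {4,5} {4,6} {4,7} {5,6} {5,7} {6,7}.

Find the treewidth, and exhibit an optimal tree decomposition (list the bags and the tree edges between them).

Every bag has size at most 5, so the width is 5 − 1 = 4 and tw(G) ≤ 4. On the other hand G contains the 5-clique {1, 3, 4, 5, 6}. A clique must lie in a single bag of any decomposition, so no decomposition can have width below 4. Combining the bounds, tw(G) = 4.

Treewidth 4.
One such decomposition:
Bags: B1 = {1, 4, 5, 6, 7}  B2 = {1, 3, 4, 5, 6}  B3 = {2, 4, 5, 6, 7}
Tree: B1–B2, B1–B3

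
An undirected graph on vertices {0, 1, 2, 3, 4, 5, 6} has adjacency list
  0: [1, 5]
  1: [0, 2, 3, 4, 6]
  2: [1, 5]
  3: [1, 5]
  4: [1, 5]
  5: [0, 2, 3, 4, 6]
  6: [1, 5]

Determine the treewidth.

A width-2 tree decomposition is:
Bags: B1 = {1, 2, 5}  B2 = {0, 1, 5}  B3 = {1, 3, 5}  B4 = {1, 4, 5}  B5 = {1, 5, 6}
Tree: B1–B2, B2–B3, B3–B4, B4–B5
Every bag has size at most 3, so the width is 3 − 1 = 2 and tw(G) ≤ 2. The edges 5–2–1–0–5 form a cycle, so G is not a tree and its treewidth is at least 2. Therefore the treewidth is 2.

2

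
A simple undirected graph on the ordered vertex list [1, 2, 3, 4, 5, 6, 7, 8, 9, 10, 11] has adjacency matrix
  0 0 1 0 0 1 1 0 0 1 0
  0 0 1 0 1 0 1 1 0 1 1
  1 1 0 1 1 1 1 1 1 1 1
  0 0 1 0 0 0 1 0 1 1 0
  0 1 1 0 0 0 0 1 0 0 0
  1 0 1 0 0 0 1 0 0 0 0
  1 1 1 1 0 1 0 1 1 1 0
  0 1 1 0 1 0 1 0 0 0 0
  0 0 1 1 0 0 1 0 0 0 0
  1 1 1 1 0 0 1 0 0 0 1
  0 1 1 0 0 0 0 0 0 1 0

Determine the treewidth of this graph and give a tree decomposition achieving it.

Each bag holds 4 vertices, so the decomposition has width 3, which upper-bounds the treewidth. For the lower bound, the 4 vertices {2, 3, 10, 11} are pairwise adjacent, and any tree decomposition puts a clique entirely inside one bag — forcing width ≥ 3. Therefore the treewidth is 3.

Treewidth 3.
One such decomposition:
Bags: B1 = {2, 3, 7, 8}  B2 = {2, 3, 7, 10}  B3 = {2, 3, 5, 8}  B4 = {1, 3, 7, 10}  B5 = {2, 3, 10, 11}  B6 = {1, 3, 6, 7}  B7 = {3, 4, 7, 10}  B8 = {3, 4, 7, 9}
Tree: B1–B2, B1–B3, B2–B4, B2–B5, B4–B6, B2–B7, B7–B8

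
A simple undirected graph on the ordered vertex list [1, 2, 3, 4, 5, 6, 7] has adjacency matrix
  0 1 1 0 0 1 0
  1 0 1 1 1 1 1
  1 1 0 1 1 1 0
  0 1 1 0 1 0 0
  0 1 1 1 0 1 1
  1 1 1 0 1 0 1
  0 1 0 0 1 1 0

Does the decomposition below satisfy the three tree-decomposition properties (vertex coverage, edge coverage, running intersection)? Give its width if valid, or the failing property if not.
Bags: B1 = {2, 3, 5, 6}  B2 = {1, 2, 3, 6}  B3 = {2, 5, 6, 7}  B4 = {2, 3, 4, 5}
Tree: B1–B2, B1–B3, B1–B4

Every vertex of G appears in some bag (union = {1, 2, 3, 4, 5, 6, 7}); every edge is covered by a bag; and for each vertex v the set of bags containing v is connected in the bag tree. The decomposition is therefore valid. The largest bag has 4 vertices, so the width is 3.

Yes; width 3.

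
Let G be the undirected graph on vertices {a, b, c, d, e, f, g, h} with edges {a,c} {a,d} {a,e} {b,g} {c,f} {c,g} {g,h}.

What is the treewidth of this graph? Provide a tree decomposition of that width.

Treewidth 1.
One optimal decomposition is:
Bags: B1 = {a, c}  B2 = {c, f}  B3 = {a, e}  B4 = {c, g}  B5 = {b, g}  B6 = {a, d}  B7 = {g, h}
Tree: B1–B2, B1–B3, B2–B4, B4–B5, B3–B6, B4–B7

Every bag has size at most 2, so the width is 2 − 1 = 1 and tw(G) ≤ 1. Any graph with an edge has treewidth ≥ 1, and G has the edge a–c. The upper and lower bounds meet at 1, so that is the treewidth.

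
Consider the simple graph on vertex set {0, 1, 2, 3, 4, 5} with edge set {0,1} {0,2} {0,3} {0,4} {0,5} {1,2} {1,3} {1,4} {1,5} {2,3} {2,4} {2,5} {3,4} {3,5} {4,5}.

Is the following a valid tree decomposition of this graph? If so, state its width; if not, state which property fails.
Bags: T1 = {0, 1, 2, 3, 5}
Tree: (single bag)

A tree decomposition must satisfy three properties: every vertex lies in some bag; for every edge, both endpoints lie together in some bag; and for every vertex, the bags containing it form a connected subtree. Here vertex 4 appears in no bag, so the decomposition is invalid.

No — vertex 4 appears in no bag.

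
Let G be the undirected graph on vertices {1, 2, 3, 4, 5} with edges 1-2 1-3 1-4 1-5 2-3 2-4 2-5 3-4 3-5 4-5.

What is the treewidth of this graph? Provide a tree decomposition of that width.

Treewidth 4.
One optimal decomposition is:
Bags: B1 = {1, 2, 3, 4, 5}
Tree: (single bag)

A single bag containing all 5 vertices is trivially a valid decomposition of width 4. For the lower bound, the 5 vertices {1, 2, 3, 4, 5} are pairwise adjacent, and any tree decomposition puts a clique entirely inside one bag — forcing width ≥ 4. Combining the bounds, tw(G) = 4.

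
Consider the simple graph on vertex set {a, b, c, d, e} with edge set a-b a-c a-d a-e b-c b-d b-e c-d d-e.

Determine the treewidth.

3

A width-3 tree decomposition is:
Bags: B1 = {a, b, d, e}  B2 = {a, b, c, d}
Tree: B1–B2
Each bag holds 4 vertices, so the decomposition has width 3, which upper-bounds the treewidth. On the other hand G contains the 4-clique {a, b, d, e}. A clique must lie in a single bag of any decomposition, so no decomposition can have width below 3. Therefore the treewidth is 3.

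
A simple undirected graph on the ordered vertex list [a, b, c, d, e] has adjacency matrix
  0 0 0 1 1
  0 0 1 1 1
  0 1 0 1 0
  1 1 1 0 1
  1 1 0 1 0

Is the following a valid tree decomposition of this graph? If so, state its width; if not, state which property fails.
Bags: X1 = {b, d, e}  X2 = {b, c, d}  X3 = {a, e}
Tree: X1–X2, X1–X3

A tree decomposition must satisfy three properties: every vertex lies in some bag; for every edge, both endpoints lie together in some bag; and for every vertex, the bags containing it form a connected subtree. Here edge (d,a) lies in no bag, so the decomposition is invalid.

No — edge (d,a) lies in no bag.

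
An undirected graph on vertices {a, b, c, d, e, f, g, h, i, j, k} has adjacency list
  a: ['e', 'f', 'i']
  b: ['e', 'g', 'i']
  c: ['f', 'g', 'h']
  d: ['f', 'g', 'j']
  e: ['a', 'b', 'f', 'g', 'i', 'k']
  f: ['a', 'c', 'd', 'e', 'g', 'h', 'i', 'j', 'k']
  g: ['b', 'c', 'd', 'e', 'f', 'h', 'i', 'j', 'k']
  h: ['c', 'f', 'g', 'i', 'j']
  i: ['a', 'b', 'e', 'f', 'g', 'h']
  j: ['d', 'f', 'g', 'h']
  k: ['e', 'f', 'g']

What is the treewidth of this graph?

A width-3 tree decomposition is:
Bags: B1 = {e, f, g, i}  B2 = {f, g, h, i}  B3 = {a, e, f, i}  B4 = {f, g, h, j}  B5 = {c, f, g, h}  B6 = {b, e, g, i}  B7 = {d, f, g, j}  B8 = {e, f, g, k}
Tree: B1–B2, B1–B3, B2–B4, B2–B5, B1–B6, B4–B7, B1–B8
Each bag holds 4 vertices, so the decomposition has width 3, which upper-bounds the treewidth. On the other hand G contains the 4-clique {d, f, g, j}. A clique must lie in a single bag of any decomposition, so no decomposition can have width below 3. The upper and lower bounds meet at 3, so that is the treewidth.

3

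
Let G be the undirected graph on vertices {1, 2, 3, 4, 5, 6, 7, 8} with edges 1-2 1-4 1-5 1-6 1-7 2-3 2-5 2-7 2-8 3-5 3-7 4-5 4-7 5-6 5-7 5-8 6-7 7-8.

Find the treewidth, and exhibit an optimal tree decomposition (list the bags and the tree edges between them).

Treewidth 3.
One optimal decomposition is:
Bags: B1 = {2, 5, 7, 8}  B2 = {1, 2, 5, 7}  B3 = {1, 5, 6, 7}  B4 = {2, 3, 5, 7}  B5 = {1, 4, 5, 7}
Tree: B1–B2, B2–B3, B1–B4, B3–B5

Every bag has size at most 4, so the width is 4 − 1 = 3 and tw(G) ≤ 3. Conversely, {2, 5, 7, 8} is a clique of size 4, and the vertices of any clique must share a bag in every tree decomposition; so some bag has ≥ 4 vertices and tw(G) ≥ 3. Combining the bounds, tw(G) = 3.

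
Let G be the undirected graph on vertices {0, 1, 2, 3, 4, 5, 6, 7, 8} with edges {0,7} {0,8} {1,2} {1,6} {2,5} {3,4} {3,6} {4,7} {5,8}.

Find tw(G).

2

A width-2 tree decomposition is:
Bags: B1 = {0, 7, 8}  B2 = {4, 7, 8}  B3 = {3, 4, 8}  B4 = {3, 6, 8}  B5 = {1, 6, 8}  B6 = {1, 2, 8}  B7 = {2, 5, 8}
Tree: B1–B2, B2–B3, B3–B4, B4–B5, B5–B6, B6–B7
Every bag has size at most 3, so the width is 3 − 1 = 2 and tw(G) ≤ 2. The edges 8–0–7–4–3–6–1–2–5–8 form a cycle, so G is not a tree and its treewidth is at least 2. Combining the bounds, tw(G) = 2.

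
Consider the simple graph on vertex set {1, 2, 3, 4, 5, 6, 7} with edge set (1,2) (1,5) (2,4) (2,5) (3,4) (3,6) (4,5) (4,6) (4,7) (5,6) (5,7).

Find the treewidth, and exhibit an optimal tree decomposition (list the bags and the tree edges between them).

Every bag has size at most 3, so the width is 3 − 1 = 2 and tw(G) ≤ 2. Conversely, {1, 2, 5} is a clique of size 3, and the vertices of any clique must share a bag in every tree decomposition; so some bag has ≥ 3 vertices and tw(G) ≥ 2. Therefore the treewidth is 2.

Treewidth 2.
Bags: B1 = {2, 4, 5}  B2 = {1, 2, 5}  B3 = {4, 5, 6}  B4 = {4, 5, 7}  B5 = {3, 4, 6}
Tree: B1–B2, B1–B3, B1–B4, B3–B5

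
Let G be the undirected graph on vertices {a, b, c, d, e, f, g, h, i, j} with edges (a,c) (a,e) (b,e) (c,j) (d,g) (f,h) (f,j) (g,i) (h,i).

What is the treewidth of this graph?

1

A width-1 tree decomposition is:
Bags: B1 = {d, g}  B2 = {g, i}  B3 = {h, i}  B4 = {f, h}  B5 = {f, j}  B6 = {c, j}  B7 = {a, c}  B8 = {a, e}  B9 = {b, e}
Tree: B1–B2, B2–B3, B3–B4, B4–B5, B5–B6, B6–B7, B7–B8, B8–B9
Every bag has size at most 2, so the width is 2 − 1 = 1 and tw(G) ≤ 1. G has an edge, so its treewidth is at least 1. Combining the bounds, tw(G) = 1.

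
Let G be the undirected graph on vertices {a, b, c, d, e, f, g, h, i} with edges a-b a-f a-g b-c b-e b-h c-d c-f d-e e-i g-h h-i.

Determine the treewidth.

A width-3 tree decomposition is:
Bags: B1 = {c, d, e, i}  B2 = {b, c, e, i}  B3 = {b, c, h, i}  B4 = {b, c, f, h}  B5 = {a, b, f, h}  B6 = {a, f, g, h}
Tree: B1–B2, B2–B3, B3–B4, B4–B5, B5–B6
The largest bag has 4 vertices, giving width 3; this decomposition certifies tw(G) ≤ 3. For the lower bound: the 4 vertex sets {d,e,i}, {c}, {b}, {a,f,g,h} are disjoint, each induces a connected subgraph, and every pair is joined by at least one edge of G. Contracting each set to a single vertex therefore yields K_{4} as a minor, and since treewidth is minor-monotone, tw(G) ≥ tw(K_{4}) = 3. Therefore the treewidth is 3.

3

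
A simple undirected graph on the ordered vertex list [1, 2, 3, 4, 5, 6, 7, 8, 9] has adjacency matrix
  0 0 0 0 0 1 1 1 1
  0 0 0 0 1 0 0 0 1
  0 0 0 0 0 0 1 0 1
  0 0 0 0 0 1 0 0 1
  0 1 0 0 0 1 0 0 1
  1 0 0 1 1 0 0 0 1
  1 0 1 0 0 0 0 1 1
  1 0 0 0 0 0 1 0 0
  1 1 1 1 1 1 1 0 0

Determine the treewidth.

A width-2 tree decomposition is:
Bags: B1 = {4, 6, 9}  B2 = {1, 6, 9}  B3 = {1, 7, 9}  B4 = {5, 6, 9}  B5 = {1, 7, 8}  B6 = {2, 5, 9}  B7 = {3, 7, 9}
Tree: B1–B2, B2–B3, B1–B4, B3–B5, B4–B6, B3–B7
Each bag holds 3 vertices, so the decomposition has width 2, which upper-bounds the treewidth. On the other hand G contains the 3-clique {1, 7, 8}. A clique must lie in a single bag of any decomposition, so no decomposition can have width below 2. Hence tw(G) = 2 exactly.

2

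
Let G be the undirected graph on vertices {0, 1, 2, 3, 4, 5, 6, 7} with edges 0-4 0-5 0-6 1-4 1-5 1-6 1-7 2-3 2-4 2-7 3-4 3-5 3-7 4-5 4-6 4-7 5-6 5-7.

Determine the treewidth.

3

A width-3 tree decomposition is:
Bags: B1 = {1, 4, 5, 6}  B2 = {1, 4, 5, 7}  B3 = {0, 4, 5, 6}  B4 = {3, 4, 5, 7}  B5 = {2, 3, 4, 7}
Tree: B1–B2, B1–B3, B2–B4, B4–B5
The largest bag has 4 vertices, giving width 3; this decomposition certifies tw(G) ≤ 3. On the other hand G contains the 4-clique {2, 3, 4, 7}. A clique must lie in a single bag of any decomposition, so no decomposition can have width below 3. Combining the bounds, tw(G) = 3.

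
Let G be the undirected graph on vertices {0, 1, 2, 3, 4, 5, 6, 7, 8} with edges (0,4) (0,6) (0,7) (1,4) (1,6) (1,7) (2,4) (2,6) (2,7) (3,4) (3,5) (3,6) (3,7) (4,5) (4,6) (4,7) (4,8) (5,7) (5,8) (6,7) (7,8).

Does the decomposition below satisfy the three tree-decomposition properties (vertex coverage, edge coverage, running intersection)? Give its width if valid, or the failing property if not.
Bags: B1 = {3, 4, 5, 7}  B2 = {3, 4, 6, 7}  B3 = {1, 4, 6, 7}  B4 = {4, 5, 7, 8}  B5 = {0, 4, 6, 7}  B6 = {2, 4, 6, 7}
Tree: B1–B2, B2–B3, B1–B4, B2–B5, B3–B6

Every vertex of G appears in some bag (union = {0, 1, 2, 3, 4, 5, 6, 7, 8}); every edge is covered by a bag; and for each vertex v the set of bags containing v is connected in the bag tree. The decomposition is therefore valid. The largest bag has 4 vertices, so the width is 3.

Yes; width 3.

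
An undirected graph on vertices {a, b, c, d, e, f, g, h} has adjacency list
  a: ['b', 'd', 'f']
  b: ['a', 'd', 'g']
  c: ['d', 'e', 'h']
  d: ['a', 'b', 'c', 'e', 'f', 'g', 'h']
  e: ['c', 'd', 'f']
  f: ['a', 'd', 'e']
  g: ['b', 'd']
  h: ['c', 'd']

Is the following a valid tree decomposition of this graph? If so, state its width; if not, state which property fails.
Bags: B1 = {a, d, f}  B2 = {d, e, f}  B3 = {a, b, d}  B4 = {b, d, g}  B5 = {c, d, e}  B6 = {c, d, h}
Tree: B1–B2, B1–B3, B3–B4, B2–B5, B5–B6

Yes; width 2.

Vertex coverage: the bags together contain {a, b, c, d, e, f, g, h}, the full vertex set. Edge coverage: each edge of G has both endpoints in at least one bag. Running intersection: for every vertex, the bags containing it form a connected subtree. All three properties hold, so this is a valid tree decomposition of width max|bag| − 1 = 2, and hence tw(G) ≤ 2.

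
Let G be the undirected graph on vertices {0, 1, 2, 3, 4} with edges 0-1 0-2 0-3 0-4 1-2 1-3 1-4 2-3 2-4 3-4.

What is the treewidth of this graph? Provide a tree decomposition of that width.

With just one bag of size 5, the width is 5 − 1 = 4, so tw(G) ≤ 4. For the lower bound, the 5 vertices {0, 1, 2, 3, 4} are pairwise adjacent, and any tree decomposition puts a clique entirely inside one bag — forcing width ≥ 4. The upper and lower bounds meet at 4, so that is the treewidth.

Treewidth 4.
One such decomposition:
Bags: B1 = {0, 1, 2, 3, 4}
Tree: (single bag)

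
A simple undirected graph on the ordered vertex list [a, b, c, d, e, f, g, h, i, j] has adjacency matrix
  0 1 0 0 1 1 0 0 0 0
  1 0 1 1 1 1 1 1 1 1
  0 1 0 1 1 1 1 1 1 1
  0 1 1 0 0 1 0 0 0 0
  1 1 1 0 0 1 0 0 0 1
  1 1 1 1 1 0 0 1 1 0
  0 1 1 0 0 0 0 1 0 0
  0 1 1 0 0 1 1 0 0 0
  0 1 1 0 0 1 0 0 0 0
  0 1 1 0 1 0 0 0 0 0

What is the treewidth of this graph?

A width-3 tree decomposition is:
Bags: B1 = {b, c, d, f}  B2 = {b, c, f, i}  B3 = {b, c, e, f}  B4 = {b, c, f, h}  B5 = {b, c, g, h}  B6 = {a, b, e, f}  B7 = {b, c, e, j}
Tree: B1–B2, B2–B3, B3–B4, B4–B5, B3–B6, B3–B7
Every bag has size at most 4, so the width is 4 − 1 = 3 and tw(G) ≤ 3. On the other hand G contains the 4-clique {b, c, g, h}. A clique must lie in a single bag of any decomposition, so no decomposition can have width below 3. Combining the bounds, tw(G) = 3.

3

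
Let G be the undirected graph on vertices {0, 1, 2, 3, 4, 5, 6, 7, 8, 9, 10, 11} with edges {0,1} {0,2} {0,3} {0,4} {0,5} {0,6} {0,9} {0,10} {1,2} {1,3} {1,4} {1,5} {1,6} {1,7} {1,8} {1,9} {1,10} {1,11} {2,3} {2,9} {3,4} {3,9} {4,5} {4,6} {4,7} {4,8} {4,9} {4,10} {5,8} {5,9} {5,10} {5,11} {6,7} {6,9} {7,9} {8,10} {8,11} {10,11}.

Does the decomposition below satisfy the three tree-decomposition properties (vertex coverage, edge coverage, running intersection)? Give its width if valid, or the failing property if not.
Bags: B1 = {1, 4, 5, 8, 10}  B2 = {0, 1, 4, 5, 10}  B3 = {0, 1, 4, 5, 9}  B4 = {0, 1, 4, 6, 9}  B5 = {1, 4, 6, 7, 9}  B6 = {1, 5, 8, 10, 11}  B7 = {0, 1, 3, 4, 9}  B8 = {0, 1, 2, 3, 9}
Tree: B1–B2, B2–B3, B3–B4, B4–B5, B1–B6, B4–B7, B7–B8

Yes; width 4.

Every vertex of G appears in some bag (union = {0, 1, 2, 3, 4, 5, 6, 7, 8, 9, 10, 11}); every edge is covered by a bag; and for each vertex v the set of bags containing v is connected in the bag tree. The decomposition is therefore valid. The largest bag has 5 vertices, so the width is 4.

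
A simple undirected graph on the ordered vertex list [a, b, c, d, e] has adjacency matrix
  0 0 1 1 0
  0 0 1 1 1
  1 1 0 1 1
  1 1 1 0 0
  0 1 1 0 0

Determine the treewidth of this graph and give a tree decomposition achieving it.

Every bag has size at most 3, so the width is 3 − 1 = 2 and tw(G) ≤ 2. For the lower bound, the 3 vertices {a, c, d} are pairwise adjacent, and any tree decomposition puts a clique entirely inside one bag — forcing width ≥ 2. The upper and lower bounds meet at 2, so that is the treewidth.

Treewidth 2.
Bags: B1 = {b, c, d}  B2 = {b, c, e}  B3 = {a, c, d}
Tree: B1–B2, B1–B3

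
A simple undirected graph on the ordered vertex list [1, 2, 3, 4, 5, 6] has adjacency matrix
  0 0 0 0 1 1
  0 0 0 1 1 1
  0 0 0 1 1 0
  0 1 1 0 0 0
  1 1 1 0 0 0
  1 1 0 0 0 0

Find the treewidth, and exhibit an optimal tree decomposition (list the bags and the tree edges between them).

The largest bag has 3 vertices, giving width 2; this decomposition certifies tw(G) ≤ 2. For the lower bound, G contains the cycle 4–3–5–2–4, so G is not a forest; only forests have treewidth ≤ 1, hence tw(G) ≥ 2. Therefore the treewidth is 2.

Treewidth 2.
Bags: B1 = {2, 3, 4}  B2 = {2, 3, 5}  B3 = {2, 5, 6}  B4 = {1, 5, 6}
Tree: B1–B2, B2–B3, B3–B4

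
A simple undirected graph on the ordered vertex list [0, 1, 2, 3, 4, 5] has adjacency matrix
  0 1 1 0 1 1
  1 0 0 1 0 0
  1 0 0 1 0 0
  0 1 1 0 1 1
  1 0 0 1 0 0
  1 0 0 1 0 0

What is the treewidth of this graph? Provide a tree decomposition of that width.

Every bag has size at most 3, so the width is 3 − 1 = 2 and tw(G) ≤ 2. For the lower bound, G contains the cycle 2–0–4–3–2, so G is not a forest; only forests have treewidth ≤ 1, hence tw(G) ≥ 2. Combining the bounds, tw(G) = 2.

Treewidth 2.
One such decomposition:
Bags: B1 = {0, 2, 3}  B2 = {0, 3, 4}  B3 = {0, 3, 5}  B4 = {0, 1, 3}
Tree: B1–B2, B2–B3, B3–B4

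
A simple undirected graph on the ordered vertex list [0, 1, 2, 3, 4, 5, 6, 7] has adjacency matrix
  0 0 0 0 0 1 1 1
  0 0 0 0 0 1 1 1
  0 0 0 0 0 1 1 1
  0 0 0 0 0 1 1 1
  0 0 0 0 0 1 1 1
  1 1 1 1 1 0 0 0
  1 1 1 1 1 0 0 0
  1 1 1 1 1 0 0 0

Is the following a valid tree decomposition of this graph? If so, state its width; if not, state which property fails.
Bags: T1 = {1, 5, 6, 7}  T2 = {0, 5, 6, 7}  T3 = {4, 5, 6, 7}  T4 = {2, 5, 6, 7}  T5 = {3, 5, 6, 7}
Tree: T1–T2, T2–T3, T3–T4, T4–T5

Yes; width 3.

Checking the three conditions: (i) the bags cover all of {0, 1, 2, 3, 4, 5, 6, 7}; (ii) for each edge, some bag contains both endpoints; (iii) the bags containing any fixed vertex form a subtree. All hold, so the decomposition is valid with width 4 − 1 = 3.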